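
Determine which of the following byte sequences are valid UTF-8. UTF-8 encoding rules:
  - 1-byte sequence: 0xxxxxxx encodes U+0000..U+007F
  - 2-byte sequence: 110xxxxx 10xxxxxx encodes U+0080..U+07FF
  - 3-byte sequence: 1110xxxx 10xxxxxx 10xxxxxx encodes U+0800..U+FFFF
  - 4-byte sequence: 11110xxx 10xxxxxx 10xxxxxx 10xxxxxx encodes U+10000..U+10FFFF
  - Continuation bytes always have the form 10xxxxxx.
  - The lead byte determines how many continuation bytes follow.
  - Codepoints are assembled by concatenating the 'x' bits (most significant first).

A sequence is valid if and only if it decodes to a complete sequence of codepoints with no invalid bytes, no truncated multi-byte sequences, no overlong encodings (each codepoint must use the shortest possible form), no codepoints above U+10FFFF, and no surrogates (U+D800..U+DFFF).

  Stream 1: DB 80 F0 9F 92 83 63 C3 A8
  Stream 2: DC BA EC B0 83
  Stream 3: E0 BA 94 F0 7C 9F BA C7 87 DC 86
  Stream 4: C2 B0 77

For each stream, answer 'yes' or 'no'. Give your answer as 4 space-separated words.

Stream 1: decodes cleanly. VALID
Stream 2: decodes cleanly. VALID
Stream 3: error at byte offset 4. INVALID
Stream 4: decodes cleanly. VALID

Answer: yes yes no yes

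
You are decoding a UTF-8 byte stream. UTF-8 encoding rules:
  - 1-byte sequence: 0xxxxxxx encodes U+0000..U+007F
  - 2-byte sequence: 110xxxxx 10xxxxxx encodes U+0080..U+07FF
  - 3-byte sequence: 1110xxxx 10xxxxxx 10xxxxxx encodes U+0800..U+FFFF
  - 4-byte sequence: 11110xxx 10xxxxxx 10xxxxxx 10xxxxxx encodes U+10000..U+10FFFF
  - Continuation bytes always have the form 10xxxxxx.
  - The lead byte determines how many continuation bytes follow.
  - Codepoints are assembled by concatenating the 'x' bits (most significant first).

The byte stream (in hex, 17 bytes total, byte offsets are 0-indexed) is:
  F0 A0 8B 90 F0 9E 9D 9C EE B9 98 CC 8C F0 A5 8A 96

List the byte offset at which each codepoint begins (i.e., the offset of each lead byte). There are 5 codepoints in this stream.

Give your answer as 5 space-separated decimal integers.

Answer: 0 4 8 11 13

Derivation:
Byte[0]=F0: 4-byte lead, need 3 cont bytes. acc=0x0
Byte[1]=A0: continuation. acc=(acc<<6)|0x20=0x20
Byte[2]=8B: continuation. acc=(acc<<6)|0x0B=0x80B
Byte[3]=90: continuation. acc=(acc<<6)|0x10=0x202D0
Completed: cp=U+202D0 (starts at byte 0)
Byte[4]=F0: 4-byte lead, need 3 cont bytes. acc=0x0
Byte[5]=9E: continuation. acc=(acc<<6)|0x1E=0x1E
Byte[6]=9D: continuation. acc=(acc<<6)|0x1D=0x79D
Byte[7]=9C: continuation. acc=(acc<<6)|0x1C=0x1E75C
Completed: cp=U+1E75C (starts at byte 4)
Byte[8]=EE: 3-byte lead, need 2 cont bytes. acc=0xE
Byte[9]=B9: continuation. acc=(acc<<6)|0x39=0x3B9
Byte[10]=98: continuation. acc=(acc<<6)|0x18=0xEE58
Completed: cp=U+EE58 (starts at byte 8)
Byte[11]=CC: 2-byte lead, need 1 cont bytes. acc=0xC
Byte[12]=8C: continuation. acc=(acc<<6)|0x0C=0x30C
Completed: cp=U+030C (starts at byte 11)
Byte[13]=F0: 4-byte lead, need 3 cont bytes. acc=0x0
Byte[14]=A5: continuation. acc=(acc<<6)|0x25=0x25
Byte[15]=8A: continuation. acc=(acc<<6)|0x0A=0x94A
Byte[16]=96: continuation. acc=(acc<<6)|0x16=0x25296
Completed: cp=U+25296 (starts at byte 13)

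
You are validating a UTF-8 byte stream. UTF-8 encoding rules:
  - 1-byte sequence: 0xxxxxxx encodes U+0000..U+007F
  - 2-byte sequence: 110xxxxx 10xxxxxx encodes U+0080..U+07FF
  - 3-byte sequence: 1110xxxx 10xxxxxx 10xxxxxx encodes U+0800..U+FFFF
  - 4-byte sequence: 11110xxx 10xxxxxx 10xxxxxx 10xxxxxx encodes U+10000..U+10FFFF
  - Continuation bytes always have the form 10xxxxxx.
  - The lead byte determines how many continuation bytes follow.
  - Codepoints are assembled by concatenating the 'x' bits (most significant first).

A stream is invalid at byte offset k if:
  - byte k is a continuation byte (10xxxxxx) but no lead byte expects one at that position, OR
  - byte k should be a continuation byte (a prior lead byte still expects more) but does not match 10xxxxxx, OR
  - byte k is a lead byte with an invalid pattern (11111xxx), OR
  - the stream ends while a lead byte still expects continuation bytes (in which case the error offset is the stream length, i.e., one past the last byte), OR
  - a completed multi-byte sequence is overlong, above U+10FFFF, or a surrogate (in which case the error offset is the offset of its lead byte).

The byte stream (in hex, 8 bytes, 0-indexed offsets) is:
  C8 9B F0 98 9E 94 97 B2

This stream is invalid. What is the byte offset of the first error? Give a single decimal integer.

Answer: 6

Derivation:
Byte[0]=C8: 2-byte lead, need 1 cont bytes. acc=0x8
Byte[1]=9B: continuation. acc=(acc<<6)|0x1B=0x21B
Completed: cp=U+021B (starts at byte 0)
Byte[2]=F0: 4-byte lead, need 3 cont bytes. acc=0x0
Byte[3]=98: continuation. acc=(acc<<6)|0x18=0x18
Byte[4]=9E: continuation. acc=(acc<<6)|0x1E=0x61E
Byte[5]=94: continuation. acc=(acc<<6)|0x14=0x18794
Completed: cp=U+18794 (starts at byte 2)
Byte[6]=97: INVALID lead byte (not 0xxx/110x/1110/11110)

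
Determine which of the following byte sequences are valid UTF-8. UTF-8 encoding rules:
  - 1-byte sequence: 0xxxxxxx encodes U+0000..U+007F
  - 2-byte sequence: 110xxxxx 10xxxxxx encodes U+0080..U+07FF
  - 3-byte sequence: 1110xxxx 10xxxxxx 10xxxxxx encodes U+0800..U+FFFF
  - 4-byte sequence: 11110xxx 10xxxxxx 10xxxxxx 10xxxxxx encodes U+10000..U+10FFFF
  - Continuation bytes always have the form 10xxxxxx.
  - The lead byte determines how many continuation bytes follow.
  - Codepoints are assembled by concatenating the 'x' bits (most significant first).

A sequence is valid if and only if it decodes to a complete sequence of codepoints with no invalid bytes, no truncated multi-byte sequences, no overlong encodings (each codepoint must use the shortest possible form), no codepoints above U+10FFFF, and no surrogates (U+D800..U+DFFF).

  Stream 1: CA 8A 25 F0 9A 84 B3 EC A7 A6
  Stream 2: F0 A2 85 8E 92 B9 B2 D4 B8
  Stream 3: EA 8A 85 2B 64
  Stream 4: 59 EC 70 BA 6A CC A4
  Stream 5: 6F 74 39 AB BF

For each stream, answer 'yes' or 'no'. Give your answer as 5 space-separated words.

Stream 1: decodes cleanly. VALID
Stream 2: error at byte offset 4. INVALID
Stream 3: decodes cleanly. VALID
Stream 4: error at byte offset 2. INVALID
Stream 5: error at byte offset 3. INVALID

Answer: yes no yes no no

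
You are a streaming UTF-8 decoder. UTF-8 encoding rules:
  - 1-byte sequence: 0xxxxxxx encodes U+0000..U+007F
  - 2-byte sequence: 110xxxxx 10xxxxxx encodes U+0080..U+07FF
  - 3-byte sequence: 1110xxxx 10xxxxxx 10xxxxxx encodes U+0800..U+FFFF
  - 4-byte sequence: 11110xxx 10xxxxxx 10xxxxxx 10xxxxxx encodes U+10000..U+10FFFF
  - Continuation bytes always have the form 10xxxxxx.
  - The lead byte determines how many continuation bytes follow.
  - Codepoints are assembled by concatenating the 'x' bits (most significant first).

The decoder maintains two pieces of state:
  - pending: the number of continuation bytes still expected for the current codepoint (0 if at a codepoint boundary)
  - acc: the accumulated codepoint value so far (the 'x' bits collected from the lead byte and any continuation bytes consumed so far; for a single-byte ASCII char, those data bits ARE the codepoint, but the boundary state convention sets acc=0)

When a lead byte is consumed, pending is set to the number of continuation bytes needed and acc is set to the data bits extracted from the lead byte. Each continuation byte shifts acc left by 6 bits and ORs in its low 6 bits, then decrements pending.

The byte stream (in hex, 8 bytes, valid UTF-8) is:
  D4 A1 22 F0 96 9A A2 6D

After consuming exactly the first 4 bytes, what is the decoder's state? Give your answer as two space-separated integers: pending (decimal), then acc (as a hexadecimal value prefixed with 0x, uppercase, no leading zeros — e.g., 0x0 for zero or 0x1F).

Byte[0]=D4: 2-byte lead. pending=1, acc=0x14
Byte[1]=A1: continuation. acc=(acc<<6)|0x21=0x521, pending=0
Byte[2]=22: 1-byte. pending=0, acc=0x0
Byte[3]=F0: 4-byte lead. pending=3, acc=0x0

Answer: 3 0x0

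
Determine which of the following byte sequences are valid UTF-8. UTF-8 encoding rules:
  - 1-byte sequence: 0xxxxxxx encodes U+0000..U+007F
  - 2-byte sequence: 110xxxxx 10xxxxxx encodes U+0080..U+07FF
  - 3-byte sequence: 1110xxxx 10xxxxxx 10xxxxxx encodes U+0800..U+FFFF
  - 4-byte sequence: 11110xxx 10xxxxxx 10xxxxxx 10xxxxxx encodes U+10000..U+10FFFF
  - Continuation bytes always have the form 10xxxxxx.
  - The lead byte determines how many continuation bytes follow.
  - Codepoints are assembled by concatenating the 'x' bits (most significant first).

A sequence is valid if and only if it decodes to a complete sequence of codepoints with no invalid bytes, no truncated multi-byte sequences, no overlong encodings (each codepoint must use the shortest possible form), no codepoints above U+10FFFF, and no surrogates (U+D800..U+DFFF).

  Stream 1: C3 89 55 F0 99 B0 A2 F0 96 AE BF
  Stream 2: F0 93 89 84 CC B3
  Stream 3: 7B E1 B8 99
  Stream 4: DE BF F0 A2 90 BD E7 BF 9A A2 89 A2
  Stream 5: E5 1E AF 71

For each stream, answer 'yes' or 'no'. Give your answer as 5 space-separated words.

Stream 1: decodes cleanly. VALID
Stream 2: decodes cleanly. VALID
Stream 3: decodes cleanly. VALID
Stream 4: error at byte offset 9. INVALID
Stream 5: error at byte offset 1. INVALID

Answer: yes yes yes no no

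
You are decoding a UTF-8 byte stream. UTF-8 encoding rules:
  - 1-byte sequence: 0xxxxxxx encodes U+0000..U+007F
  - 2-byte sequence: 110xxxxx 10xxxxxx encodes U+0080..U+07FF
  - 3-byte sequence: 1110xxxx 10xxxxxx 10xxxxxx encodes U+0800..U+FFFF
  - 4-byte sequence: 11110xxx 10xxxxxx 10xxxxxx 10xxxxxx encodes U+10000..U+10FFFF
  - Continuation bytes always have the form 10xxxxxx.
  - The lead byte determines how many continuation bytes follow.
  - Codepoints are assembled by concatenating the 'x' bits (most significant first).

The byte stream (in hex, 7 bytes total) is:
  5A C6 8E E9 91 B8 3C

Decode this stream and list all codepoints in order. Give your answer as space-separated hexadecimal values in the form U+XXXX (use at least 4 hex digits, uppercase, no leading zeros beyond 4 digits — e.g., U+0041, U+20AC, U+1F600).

Byte[0]=5A: 1-byte ASCII. cp=U+005A
Byte[1]=C6: 2-byte lead, need 1 cont bytes. acc=0x6
Byte[2]=8E: continuation. acc=(acc<<6)|0x0E=0x18E
Completed: cp=U+018E (starts at byte 1)
Byte[3]=E9: 3-byte lead, need 2 cont bytes. acc=0x9
Byte[4]=91: continuation. acc=(acc<<6)|0x11=0x251
Byte[5]=B8: continuation. acc=(acc<<6)|0x38=0x9478
Completed: cp=U+9478 (starts at byte 3)
Byte[6]=3C: 1-byte ASCII. cp=U+003C

Answer: U+005A U+018E U+9478 U+003C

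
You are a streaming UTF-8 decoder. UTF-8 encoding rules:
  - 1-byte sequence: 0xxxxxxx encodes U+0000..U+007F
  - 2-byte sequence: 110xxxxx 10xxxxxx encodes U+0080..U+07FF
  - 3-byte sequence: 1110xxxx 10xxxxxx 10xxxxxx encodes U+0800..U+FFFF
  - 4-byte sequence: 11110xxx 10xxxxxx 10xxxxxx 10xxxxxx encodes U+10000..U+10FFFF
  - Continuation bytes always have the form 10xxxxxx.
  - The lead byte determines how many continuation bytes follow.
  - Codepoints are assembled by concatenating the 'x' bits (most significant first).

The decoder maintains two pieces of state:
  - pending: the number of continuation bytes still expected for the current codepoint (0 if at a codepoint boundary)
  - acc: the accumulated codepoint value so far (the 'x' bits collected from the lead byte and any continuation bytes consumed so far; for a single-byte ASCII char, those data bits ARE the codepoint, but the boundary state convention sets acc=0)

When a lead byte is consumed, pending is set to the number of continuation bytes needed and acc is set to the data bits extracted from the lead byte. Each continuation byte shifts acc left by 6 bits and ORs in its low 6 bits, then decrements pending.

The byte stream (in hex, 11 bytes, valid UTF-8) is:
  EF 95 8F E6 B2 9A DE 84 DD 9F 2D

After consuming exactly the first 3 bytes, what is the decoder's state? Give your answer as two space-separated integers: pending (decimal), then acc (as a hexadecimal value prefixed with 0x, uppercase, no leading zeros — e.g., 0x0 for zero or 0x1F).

Answer: 0 0xF54F

Derivation:
Byte[0]=EF: 3-byte lead. pending=2, acc=0xF
Byte[1]=95: continuation. acc=(acc<<6)|0x15=0x3D5, pending=1
Byte[2]=8F: continuation. acc=(acc<<6)|0x0F=0xF54F, pending=0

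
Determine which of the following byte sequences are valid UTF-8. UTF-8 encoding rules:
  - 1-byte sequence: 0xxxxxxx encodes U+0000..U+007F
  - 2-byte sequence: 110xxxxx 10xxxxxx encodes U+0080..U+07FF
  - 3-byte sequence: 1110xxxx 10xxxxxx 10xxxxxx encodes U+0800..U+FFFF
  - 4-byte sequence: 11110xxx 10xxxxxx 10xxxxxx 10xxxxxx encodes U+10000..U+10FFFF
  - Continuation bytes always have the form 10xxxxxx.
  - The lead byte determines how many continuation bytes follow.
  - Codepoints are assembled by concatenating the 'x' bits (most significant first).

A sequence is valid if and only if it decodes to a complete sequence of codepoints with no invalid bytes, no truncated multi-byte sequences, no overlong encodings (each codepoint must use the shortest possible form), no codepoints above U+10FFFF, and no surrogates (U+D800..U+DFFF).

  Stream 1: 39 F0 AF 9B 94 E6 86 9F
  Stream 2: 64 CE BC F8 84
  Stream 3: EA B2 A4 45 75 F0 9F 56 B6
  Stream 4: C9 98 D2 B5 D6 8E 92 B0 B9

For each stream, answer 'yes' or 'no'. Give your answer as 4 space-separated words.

Answer: yes no no no

Derivation:
Stream 1: decodes cleanly. VALID
Stream 2: error at byte offset 3. INVALID
Stream 3: error at byte offset 7. INVALID
Stream 4: error at byte offset 6. INVALID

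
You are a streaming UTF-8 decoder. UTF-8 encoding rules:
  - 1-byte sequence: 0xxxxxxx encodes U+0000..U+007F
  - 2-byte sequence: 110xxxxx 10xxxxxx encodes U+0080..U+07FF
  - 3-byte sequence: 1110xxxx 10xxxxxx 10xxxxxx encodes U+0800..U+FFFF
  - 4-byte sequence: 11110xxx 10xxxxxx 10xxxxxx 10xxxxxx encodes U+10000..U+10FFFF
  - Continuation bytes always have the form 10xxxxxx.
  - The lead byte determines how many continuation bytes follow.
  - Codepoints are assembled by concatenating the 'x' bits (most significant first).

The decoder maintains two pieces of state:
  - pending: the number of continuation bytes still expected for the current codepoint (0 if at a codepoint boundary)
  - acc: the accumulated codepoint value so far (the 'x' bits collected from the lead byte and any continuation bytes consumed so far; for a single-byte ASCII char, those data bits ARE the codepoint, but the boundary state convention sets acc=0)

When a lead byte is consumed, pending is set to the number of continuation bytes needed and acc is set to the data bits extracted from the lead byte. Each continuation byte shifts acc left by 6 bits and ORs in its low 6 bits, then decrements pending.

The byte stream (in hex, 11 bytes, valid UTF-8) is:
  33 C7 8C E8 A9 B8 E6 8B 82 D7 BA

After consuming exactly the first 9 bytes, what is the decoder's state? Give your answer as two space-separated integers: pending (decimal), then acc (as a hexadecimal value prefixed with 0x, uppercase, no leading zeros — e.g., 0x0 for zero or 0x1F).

Answer: 0 0x62C2

Derivation:
Byte[0]=33: 1-byte. pending=0, acc=0x0
Byte[1]=C7: 2-byte lead. pending=1, acc=0x7
Byte[2]=8C: continuation. acc=(acc<<6)|0x0C=0x1CC, pending=0
Byte[3]=E8: 3-byte lead. pending=2, acc=0x8
Byte[4]=A9: continuation. acc=(acc<<6)|0x29=0x229, pending=1
Byte[5]=B8: continuation. acc=(acc<<6)|0x38=0x8A78, pending=0
Byte[6]=E6: 3-byte lead. pending=2, acc=0x6
Byte[7]=8B: continuation. acc=(acc<<6)|0x0B=0x18B, pending=1
Byte[8]=82: continuation. acc=(acc<<6)|0x02=0x62C2, pending=0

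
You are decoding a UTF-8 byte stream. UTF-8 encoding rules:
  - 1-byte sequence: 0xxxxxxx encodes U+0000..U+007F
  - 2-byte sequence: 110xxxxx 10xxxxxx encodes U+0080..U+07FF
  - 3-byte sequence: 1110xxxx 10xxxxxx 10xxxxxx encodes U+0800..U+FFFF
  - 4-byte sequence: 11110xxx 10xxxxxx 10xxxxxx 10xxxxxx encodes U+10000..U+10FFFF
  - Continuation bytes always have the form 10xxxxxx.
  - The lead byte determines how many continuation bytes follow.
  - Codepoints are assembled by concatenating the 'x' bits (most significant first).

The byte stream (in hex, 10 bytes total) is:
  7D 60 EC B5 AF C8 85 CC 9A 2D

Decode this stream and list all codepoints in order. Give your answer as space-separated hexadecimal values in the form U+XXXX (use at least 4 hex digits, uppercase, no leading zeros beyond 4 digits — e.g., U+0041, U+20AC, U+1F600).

Byte[0]=7D: 1-byte ASCII. cp=U+007D
Byte[1]=60: 1-byte ASCII. cp=U+0060
Byte[2]=EC: 3-byte lead, need 2 cont bytes. acc=0xC
Byte[3]=B5: continuation. acc=(acc<<6)|0x35=0x335
Byte[4]=AF: continuation. acc=(acc<<6)|0x2F=0xCD6F
Completed: cp=U+CD6F (starts at byte 2)
Byte[5]=C8: 2-byte lead, need 1 cont bytes. acc=0x8
Byte[6]=85: continuation. acc=(acc<<6)|0x05=0x205
Completed: cp=U+0205 (starts at byte 5)
Byte[7]=CC: 2-byte lead, need 1 cont bytes. acc=0xC
Byte[8]=9A: continuation. acc=(acc<<6)|0x1A=0x31A
Completed: cp=U+031A (starts at byte 7)
Byte[9]=2D: 1-byte ASCII. cp=U+002D

Answer: U+007D U+0060 U+CD6F U+0205 U+031A U+002D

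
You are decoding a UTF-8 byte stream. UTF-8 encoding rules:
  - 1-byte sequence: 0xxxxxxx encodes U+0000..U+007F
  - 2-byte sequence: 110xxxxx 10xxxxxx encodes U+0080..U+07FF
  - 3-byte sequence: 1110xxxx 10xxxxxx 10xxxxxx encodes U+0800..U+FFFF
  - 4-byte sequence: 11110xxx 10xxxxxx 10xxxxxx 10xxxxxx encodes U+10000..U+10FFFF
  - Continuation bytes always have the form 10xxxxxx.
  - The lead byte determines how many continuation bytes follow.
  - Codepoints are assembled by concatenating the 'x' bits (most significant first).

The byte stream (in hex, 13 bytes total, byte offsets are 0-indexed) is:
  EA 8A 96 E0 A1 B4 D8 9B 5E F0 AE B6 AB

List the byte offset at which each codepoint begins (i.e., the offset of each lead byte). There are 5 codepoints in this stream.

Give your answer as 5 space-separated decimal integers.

Answer: 0 3 6 8 9

Derivation:
Byte[0]=EA: 3-byte lead, need 2 cont bytes. acc=0xA
Byte[1]=8A: continuation. acc=(acc<<6)|0x0A=0x28A
Byte[2]=96: continuation. acc=(acc<<6)|0x16=0xA296
Completed: cp=U+A296 (starts at byte 0)
Byte[3]=E0: 3-byte lead, need 2 cont bytes. acc=0x0
Byte[4]=A1: continuation. acc=(acc<<6)|0x21=0x21
Byte[5]=B4: continuation. acc=(acc<<6)|0x34=0x874
Completed: cp=U+0874 (starts at byte 3)
Byte[6]=D8: 2-byte lead, need 1 cont bytes. acc=0x18
Byte[7]=9B: continuation. acc=(acc<<6)|0x1B=0x61B
Completed: cp=U+061B (starts at byte 6)
Byte[8]=5E: 1-byte ASCII. cp=U+005E
Byte[9]=F0: 4-byte lead, need 3 cont bytes. acc=0x0
Byte[10]=AE: continuation. acc=(acc<<6)|0x2E=0x2E
Byte[11]=B6: continuation. acc=(acc<<6)|0x36=0xBB6
Byte[12]=AB: continuation. acc=(acc<<6)|0x2B=0x2EDAB
Completed: cp=U+2EDAB (starts at byte 9)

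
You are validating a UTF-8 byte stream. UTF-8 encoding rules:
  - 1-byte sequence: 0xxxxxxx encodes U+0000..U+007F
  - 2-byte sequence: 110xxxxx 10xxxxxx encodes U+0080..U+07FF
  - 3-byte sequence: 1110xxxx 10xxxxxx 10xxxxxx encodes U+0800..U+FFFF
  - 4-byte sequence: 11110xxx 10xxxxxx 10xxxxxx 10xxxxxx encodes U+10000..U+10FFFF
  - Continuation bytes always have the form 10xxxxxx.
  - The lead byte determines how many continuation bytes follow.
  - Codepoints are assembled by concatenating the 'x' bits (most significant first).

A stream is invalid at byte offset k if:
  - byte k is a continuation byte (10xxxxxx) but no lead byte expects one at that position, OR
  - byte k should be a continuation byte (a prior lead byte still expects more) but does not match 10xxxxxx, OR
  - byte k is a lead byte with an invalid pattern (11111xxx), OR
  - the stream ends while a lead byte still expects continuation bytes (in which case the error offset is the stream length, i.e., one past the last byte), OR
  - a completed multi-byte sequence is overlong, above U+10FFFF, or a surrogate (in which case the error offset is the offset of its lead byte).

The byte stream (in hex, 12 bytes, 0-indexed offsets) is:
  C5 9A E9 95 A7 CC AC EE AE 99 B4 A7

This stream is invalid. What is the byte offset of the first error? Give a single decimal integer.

Byte[0]=C5: 2-byte lead, need 1 cont bytes. acc=0x5
Byte[1]=9A: continuation. acc=(acc<<6)|0x1A=0x15A
Completed: cp=U+015A (starts at byte 0)
Byte[2]=E9: 3-byte lead, need 2 cont bytes. acc=0x9
Byte[3]=95: continuation. acc=(acc<<6)|0x15=0x255
Byte[4]=A7: continuation. acc=(acc<<6)|0x27=0x9567
Completed: cp=U+9567 (starts at byte 2)
Byte[5]=CC: 2-byte lead, need 1 cont bytes. acc=0xC
Byte[6]=AC: continuation. acc=(acc<<6)|0x2C=0x32C
Completed: cp=U+032C (starts at byte 5)
Byte[7]=EE: 3-byte lead, need 2 cont bytes. acc=0xE
Byte[8]=AE: continuation. acc=(acc<<6)|0x2E=0x3AE
Byte[9]=99: continuation. acc=(acc<<6)|0x19=0xEB99
Completed: cp=U+EB99 (starts at byte 7)
Byte[10]=B4: INVALID lead byte (not 0xxx/110x/1110/11110)

Answer: 10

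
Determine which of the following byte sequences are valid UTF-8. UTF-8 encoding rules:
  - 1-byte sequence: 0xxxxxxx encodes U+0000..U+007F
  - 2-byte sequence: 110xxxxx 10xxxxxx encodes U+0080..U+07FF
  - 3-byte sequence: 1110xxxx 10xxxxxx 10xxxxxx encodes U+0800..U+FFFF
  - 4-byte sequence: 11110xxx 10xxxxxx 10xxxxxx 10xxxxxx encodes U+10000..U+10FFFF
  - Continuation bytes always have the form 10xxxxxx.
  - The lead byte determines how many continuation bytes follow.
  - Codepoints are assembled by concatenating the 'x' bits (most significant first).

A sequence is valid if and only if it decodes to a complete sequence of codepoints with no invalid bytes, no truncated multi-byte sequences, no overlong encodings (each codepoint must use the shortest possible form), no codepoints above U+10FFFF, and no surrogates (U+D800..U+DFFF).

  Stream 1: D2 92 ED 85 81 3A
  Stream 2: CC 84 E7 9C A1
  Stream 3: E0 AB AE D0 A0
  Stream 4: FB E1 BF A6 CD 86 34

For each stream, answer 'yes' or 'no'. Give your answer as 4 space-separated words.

Answer: yes yes yes no

Derivation:
Stream 1: decodes cleanly. VALID
Stream 2: decodes cleanly. VALID
Stream 3: decodes cleanly. VALID
Stream 4: error at byte offset 0. INVALID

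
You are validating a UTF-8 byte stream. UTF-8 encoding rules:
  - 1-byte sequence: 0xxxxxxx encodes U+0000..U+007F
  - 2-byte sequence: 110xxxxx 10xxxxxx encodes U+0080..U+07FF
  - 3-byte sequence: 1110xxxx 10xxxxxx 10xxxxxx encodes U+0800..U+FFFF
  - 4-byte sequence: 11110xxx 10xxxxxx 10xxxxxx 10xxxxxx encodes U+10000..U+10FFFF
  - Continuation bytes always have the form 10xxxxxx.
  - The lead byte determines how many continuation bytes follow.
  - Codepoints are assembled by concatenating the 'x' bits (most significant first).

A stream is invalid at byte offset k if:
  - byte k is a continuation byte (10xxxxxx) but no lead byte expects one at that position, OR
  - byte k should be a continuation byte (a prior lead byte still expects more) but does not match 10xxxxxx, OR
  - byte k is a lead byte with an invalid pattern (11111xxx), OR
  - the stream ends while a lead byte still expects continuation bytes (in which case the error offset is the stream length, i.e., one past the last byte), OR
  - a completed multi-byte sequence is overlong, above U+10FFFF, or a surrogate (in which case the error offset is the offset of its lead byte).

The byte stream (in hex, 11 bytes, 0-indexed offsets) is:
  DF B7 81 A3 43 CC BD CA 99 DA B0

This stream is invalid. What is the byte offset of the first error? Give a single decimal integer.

Byte[0]=DF: 2-byte lead, need 1 cont bytes. acc=0x1F
Byte[1]=B7: continuation. acc=(acc<<6)|0x37=0x7F7
Completed: cp=U+07F7 (starts at byte 0)
Byte[2]=81: INVALID lead byte (not 0xxx/110x/1110/11110)

Answer: 2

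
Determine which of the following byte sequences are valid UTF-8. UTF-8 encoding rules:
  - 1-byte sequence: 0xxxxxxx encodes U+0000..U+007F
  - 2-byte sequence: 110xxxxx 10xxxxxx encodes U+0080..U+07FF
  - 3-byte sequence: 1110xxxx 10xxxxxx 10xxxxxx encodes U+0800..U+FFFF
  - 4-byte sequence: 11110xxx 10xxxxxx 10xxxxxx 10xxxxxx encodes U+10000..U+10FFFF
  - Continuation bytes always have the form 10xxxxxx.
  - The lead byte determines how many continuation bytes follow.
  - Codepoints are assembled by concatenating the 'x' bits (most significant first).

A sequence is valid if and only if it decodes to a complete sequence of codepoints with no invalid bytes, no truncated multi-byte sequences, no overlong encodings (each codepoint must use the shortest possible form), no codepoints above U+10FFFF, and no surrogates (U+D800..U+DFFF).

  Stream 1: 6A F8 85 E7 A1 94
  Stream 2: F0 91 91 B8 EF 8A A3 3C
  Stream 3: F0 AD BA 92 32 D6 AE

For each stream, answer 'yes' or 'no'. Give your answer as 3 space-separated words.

Answer: no yes yes

Derivation:
Stream 1: error at byte offset 1. INVALID
Stream 2: decodes cleanly. VALID
Stream 3: decodes cleanly. VALID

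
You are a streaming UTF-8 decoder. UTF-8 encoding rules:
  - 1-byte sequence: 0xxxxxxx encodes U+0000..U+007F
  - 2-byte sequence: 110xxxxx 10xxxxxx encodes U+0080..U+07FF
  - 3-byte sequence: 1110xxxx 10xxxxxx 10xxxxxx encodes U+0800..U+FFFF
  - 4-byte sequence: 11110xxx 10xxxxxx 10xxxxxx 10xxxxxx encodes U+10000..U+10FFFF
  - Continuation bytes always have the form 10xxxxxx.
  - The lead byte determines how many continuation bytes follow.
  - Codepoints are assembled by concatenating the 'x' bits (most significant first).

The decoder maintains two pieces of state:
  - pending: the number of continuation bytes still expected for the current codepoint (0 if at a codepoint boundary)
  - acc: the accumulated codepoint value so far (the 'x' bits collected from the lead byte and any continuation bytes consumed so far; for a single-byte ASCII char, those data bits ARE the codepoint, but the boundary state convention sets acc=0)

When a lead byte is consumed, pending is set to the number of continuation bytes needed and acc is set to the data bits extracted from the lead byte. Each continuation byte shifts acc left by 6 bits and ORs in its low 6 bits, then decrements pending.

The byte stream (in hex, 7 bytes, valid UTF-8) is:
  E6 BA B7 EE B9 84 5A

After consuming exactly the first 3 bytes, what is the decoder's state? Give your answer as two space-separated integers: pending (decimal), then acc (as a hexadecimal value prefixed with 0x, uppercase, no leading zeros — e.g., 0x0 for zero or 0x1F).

Byte[0]=E6: 3-byte lead. pending=2, acc=0x6
Byte[1]=BA: continuation. acc=(acc<<6)|0x3A=0x1BA, pending=1
Byte[2]=B7: continuation. acc=(acc<<6)|0x37=0x6EB7, pending=0

Answer: 0 0x6EB7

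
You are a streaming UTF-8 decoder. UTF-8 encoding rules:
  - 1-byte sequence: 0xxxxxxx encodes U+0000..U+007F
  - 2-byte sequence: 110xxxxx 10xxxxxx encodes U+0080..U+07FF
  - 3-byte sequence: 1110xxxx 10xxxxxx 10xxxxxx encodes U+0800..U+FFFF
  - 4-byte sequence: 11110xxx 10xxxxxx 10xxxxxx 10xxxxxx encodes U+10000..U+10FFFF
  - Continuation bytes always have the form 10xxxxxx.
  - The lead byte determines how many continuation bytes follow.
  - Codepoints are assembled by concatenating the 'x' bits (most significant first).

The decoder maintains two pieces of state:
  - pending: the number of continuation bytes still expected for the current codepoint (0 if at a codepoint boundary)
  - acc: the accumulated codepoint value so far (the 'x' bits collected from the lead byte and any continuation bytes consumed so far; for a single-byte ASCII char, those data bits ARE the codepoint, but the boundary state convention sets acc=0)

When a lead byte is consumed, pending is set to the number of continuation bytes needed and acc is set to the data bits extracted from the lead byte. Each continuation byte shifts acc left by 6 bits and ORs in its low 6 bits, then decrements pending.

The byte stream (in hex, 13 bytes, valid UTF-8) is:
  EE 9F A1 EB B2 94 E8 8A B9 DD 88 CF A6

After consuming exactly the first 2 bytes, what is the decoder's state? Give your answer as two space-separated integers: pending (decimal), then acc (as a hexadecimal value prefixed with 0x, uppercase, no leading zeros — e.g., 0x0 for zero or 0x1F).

Byte[0]=EE: 3-byte lead. pending=2, acc=0xE
Byte[1]=9F: continuation. acc=(acc<<6)|0x1F=0x39F, pending=1

Answer: 1 0x39F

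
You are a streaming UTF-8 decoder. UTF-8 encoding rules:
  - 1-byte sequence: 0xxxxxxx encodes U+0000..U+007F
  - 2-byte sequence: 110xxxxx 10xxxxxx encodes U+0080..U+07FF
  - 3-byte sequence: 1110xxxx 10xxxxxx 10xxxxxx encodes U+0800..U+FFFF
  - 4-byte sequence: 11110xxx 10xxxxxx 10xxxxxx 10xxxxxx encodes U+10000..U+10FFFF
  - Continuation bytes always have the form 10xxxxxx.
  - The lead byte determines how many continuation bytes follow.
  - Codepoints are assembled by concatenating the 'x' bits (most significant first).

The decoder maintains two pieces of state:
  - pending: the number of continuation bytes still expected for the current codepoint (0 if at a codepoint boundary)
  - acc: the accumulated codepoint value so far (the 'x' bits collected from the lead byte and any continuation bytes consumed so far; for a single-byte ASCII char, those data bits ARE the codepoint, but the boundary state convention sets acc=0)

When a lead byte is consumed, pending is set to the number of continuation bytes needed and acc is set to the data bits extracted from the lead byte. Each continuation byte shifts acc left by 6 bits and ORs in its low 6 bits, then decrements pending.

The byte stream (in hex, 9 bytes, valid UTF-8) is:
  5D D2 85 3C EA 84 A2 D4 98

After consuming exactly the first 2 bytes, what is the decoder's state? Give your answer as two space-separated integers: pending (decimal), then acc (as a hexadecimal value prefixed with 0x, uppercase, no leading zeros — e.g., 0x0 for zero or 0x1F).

Byte[0]=5D: 1-byte. pending=0, acc=0x0
Byte[1]=D2: 2-byte lead. pending=1, acc=0x12

Answer: 1 0x12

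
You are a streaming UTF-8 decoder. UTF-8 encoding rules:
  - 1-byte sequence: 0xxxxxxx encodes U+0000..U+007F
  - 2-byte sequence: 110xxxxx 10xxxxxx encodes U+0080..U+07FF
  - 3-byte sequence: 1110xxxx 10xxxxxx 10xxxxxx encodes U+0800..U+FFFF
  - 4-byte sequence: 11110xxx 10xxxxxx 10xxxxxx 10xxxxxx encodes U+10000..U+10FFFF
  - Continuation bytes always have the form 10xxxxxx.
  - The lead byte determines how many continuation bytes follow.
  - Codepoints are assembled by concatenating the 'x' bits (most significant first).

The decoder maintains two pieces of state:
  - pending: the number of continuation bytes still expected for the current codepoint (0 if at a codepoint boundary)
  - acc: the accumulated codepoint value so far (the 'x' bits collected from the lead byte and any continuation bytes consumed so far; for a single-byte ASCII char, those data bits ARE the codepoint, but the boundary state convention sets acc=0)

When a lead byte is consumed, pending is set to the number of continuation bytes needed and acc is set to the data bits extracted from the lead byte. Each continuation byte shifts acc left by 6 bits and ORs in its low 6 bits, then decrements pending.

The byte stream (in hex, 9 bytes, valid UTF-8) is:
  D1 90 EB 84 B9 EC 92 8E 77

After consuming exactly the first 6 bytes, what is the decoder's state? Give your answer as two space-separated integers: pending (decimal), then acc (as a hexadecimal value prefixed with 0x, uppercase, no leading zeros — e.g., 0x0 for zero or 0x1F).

Byte[0]=D1: 2-byte lead. pending=1, acc=0x11
Byte[1]=90: continuation. acc=(acc<<6)|0x10=0x450, pending=0
Byte[2]=EB: 3-byte lead. pending=2, acc=0xB
Byte[3]=84: continuation. acc=(acc<<6)|0x04=0x2C4, pending=1
Byte[4]=B9: continuation. acc=(acc<<6)|0x39=0xB139, pending=0
Byte[5]=EC: 3-byte lead. pending=2, acc=0xC

Answer: 2 0xC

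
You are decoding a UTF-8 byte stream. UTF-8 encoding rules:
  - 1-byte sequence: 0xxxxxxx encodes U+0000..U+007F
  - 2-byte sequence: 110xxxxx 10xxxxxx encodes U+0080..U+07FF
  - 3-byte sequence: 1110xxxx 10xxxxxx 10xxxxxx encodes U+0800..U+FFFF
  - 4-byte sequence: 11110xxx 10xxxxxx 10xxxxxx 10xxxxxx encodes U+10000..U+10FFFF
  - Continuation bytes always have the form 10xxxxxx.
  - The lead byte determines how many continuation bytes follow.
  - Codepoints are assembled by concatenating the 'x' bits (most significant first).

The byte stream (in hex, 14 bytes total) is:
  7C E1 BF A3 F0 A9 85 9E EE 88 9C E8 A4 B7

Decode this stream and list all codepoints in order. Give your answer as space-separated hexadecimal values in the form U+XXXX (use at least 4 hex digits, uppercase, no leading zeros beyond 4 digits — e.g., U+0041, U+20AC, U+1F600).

Answer: U+007C U+1FE3 U+2915E U+E21C U+8937

Derivation:
Byte[0]=7C: 1-byte ASCII. cp=U+007C
Byte[1]=E1: 3-byte lead, need 2 cont bytes. acc=0x1
Byte[2]=BF: continuation. acc=(acc<<6)|0x3F=0x7F
Byte[3]=A3: continuation. acc=(acc<<6)|0x23=0x1FE3
Completed: cp=U+1FE3 (starts at byte 1)
Byte[4]=F0: 4-byte lead, need 3 cont bytes. acc=0x0
Byte[5]=A9: continuation. acc=(acc<<6)|0x29=0x29
Byte[6]=85: continuation. acc=(acc<<6)|0x05=0xA45
Byte[7]=9E: continuation. acc=(acc<<6)|0x1E=0x2915E
Completed: cp=U+2915E (starts at byte 4)
Byte[8]=EE: 3-byte lead, need 2 cont bytes. acc=0xE
Byte[9]=88: continuation. acc=(acc<<6)|0x08=0x388
Byte[10]=9C: continuation. acc=(acc<<6)|0x1C=0xE21C
Completed: cp=U+E21C (starts at byte 8)
Byte[11]=E8: 3-byte lead, need 2 cont bytes. acc=0x8
Byte[12]=A4: continuation. acc=(acc<<6)|0x24=0x224
Byte[13]=B7: continuation. acc=(acc<<6)|0x37=0x8937
Completed: cp=U+8937 (starts at byte 11)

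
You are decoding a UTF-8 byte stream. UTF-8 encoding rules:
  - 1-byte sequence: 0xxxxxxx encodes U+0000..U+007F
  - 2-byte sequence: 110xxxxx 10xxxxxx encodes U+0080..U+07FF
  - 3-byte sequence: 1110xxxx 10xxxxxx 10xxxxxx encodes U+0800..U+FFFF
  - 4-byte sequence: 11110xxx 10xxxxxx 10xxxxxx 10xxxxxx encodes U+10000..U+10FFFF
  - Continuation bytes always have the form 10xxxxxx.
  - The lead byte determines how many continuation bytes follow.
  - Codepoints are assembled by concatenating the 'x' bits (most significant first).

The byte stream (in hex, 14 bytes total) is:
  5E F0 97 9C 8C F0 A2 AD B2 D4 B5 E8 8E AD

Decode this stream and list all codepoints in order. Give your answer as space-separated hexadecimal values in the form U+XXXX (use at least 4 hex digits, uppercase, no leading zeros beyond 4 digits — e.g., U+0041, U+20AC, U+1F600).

Byte[0]=5E: 1-byte ASCII. cp=U+005E
Byte[1]=F0: 4-byte lead, need 3 cont bytes. acc=0x0
Byte[2]=97: continuation. acc=(acc<<6)|0x17=0x17
Byte[3]=9C: continuation. acc=(acc<<6)|0x1C=0x5DC
Byte[4]=8C: continuation. acc=(acc<<6)|0x0C=0x1770C
Completed: cp=U+1770C (starts at byte 1)
Byte[5]=F0: 4-byte lead, need 3 cont bytes. acc=0x0
Byte[6]=A2: continuation. acc=(acc<<6)|0x22=0x22
Byte[7]=AD: continuation. acc=(acc<<6)|0x2D=0x8AD
Byte[8]=B2: continuation. acc=(acc<<6)|0x32=0x22B72
Completed: cp=U+22B72 (starts at byte 5)
Byte[9]=D4: 2-byte lead, need 1 cont bytes. acc=0x14
Byte[10]=B5: continuation. acc=(acc<<6)|0x35=0x535
Completed: cp=U+0535 (starts at byte 9)
Byte[11]=E8: 3-byte lead, need 2 cont bytes. acc=0x8
Byte[12]=8E: continuation. acc=(acc<<6)|0x0E=0x20E
Byte[13]=AD: continuation. acc=(acc<<6)|0x2D=0x83AD
Completed: cp=U+83AD (starts at byte 11)

Answer: U+005E U+1770C U+22B72 U+0535 U+83AD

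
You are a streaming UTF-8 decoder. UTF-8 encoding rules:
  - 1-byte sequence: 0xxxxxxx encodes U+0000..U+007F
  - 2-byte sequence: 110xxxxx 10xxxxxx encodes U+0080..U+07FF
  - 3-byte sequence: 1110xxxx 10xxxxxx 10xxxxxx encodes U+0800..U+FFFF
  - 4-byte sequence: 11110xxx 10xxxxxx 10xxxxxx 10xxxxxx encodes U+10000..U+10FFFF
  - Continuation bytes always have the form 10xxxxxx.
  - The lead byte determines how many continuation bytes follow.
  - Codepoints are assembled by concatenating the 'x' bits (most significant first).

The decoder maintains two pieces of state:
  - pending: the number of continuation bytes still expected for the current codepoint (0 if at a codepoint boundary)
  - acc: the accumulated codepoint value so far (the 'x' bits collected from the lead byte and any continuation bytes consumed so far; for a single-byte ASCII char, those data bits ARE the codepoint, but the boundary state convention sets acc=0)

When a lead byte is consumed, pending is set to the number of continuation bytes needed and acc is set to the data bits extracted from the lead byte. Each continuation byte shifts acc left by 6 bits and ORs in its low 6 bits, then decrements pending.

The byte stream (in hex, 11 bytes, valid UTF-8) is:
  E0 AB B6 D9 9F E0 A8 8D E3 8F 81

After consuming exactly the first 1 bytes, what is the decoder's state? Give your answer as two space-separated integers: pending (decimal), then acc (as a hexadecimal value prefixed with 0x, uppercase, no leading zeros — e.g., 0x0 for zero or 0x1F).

Byte[0]=E0: 3-byte lead. pending=2, acc=0x0

Answer: 2 0x0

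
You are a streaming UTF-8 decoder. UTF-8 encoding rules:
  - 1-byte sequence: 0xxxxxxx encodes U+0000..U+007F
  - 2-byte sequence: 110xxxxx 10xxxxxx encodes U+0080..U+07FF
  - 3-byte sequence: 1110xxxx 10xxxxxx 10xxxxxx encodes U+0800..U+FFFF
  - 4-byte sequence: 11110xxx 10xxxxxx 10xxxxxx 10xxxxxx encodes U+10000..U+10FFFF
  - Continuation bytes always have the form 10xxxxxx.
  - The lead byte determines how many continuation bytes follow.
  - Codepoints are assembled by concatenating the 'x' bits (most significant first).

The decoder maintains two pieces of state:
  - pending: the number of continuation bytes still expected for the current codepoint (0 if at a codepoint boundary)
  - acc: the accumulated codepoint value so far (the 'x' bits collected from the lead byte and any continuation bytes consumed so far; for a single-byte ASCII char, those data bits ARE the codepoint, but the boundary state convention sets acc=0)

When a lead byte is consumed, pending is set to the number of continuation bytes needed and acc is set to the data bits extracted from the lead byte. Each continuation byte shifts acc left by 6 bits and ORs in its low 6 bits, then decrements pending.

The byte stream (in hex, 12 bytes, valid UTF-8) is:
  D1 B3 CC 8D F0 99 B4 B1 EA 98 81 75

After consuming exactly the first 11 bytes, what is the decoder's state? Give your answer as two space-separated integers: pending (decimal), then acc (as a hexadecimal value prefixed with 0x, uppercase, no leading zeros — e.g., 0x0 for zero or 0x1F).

Byte[0]=D1: 2-byte lead. pending=1, acc=0x11
Byte[1]=B3: continuation. acc=(acc<<6)|0x33=0x473, pending=0
Byte[2]=CC: 2-byte lead. pending=1, acc=0xC
Byte[3]=8D: continuation. acc=(acc<<6)|0x0D=0x30D, pending=0
Byte[4]=F0: 4-byte lead. pending=3, acc=0x0
Byte[5]=99: continuation. acc=(acc<<6)|0x19=0x19, pending=2
Byte[6]=B4: continuation. acc=(acc<<6)|0x34=0x674, pending=1
Byte[7]=B1: continuation. acc=(acc<<6)|0x31=0x19D31, pending=0
Byte[8]=EA: 3-byte lead. pending=2, acc=0xA
Byte[9]=98: continuation. acc=(acc<<6)|0x18=0x298, pending=1
Byte[10]=81: continuation. acc=(acc<<6)|0x01=0xA601, pending=0

Answer: 0 0xA601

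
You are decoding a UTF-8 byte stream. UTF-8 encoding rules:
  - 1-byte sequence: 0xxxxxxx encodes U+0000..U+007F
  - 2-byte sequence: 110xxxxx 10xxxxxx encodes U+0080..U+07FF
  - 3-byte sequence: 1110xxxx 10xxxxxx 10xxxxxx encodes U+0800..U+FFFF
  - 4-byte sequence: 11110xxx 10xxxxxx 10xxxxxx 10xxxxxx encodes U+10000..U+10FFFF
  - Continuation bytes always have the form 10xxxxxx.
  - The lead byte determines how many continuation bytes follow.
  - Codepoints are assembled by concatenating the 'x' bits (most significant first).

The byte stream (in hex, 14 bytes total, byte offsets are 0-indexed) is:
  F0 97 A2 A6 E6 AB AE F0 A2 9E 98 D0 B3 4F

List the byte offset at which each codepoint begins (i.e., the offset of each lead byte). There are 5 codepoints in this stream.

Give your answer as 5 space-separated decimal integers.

Byte[0]=F0: 4-byte lead, need 3 cont bytes. acc=0x0
Byte[1]=97: continuation. acc=(acc<<6)|0x17=0x17
Byte[2]=A2: continuation. acc=(acc<<6)|0x22=0x5E2
Byte[3]=A6: continuation. acc=(acc<<6)|0x26=0x178A6
Completed: cp=U+178A6 (starts at byte 0)
Byte[4]=E6: 3-byte lead, need 2 cont bytes. acc=0x6
Byte[5]=AB: continuation. acc=(acc<<6)|0x2B=0x1AB
Byte[6]=AE: continuation. acc=(acc<<6)|0x2E=0x6AEE
Completed: cp=U+6AEE (starts at byte 4)
Byte[7]=F0: 4-byte lead, need 3 cont bytes. acc=0x0
Byte[8]=A2: continuation. acc=(acc<<6)|0x22=0x22
Byte[9]=9E: continuation. acc=(acc<<6)|0x1E=0x89E
Byte[10]=98: continuation. acc=(acc<<6)|0x18=0x22798
Completed: cp=U+22798 (starts at byte 7)
Byte[11]=D0: 2-byte lead, need 1 cont bytes. acc=0x10
Byte[12]=B3: continuation. acc=(acc<<6)|0x33=0x433
Completed: cp=U+0433 (starts at byte 11)
Byte[13]=4F: 1-byte ASCII. cp=U+004F

Answer: 0 4 7 11 13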